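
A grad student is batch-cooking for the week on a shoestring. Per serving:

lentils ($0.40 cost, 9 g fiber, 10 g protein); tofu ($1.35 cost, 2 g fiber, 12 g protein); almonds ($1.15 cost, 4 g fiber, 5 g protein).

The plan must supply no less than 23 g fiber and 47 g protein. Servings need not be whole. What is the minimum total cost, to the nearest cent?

$1.88

lentils only: max(23/9, 47/10) = 4.7 servings → $1.88.
tofu only: max(23/2, 47/12) = 11.5 servings → $15.53.
almonds only: max(23/4, 47/5) = 9.4 servings → $10.81.
lentils + tofu with both tight: 2.068 servings and 2.193 servings → $3.79.
lentils + almonds: the both-tight solution has a negative serving — not a feasible corner.
tofu + almonds with both tight: 1.921 servings and 4.789 servings → $8.10.
The minimum over all feasible corners is $1.88.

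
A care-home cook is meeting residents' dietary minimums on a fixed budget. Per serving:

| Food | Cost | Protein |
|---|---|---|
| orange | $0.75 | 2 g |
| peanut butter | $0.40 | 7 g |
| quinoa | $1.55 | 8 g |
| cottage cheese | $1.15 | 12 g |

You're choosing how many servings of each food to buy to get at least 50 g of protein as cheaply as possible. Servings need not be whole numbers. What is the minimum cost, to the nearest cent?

Cost per g of protein: peanut butter $0.0571, cottage cheese $0.0958, quinoa $0.1938, orange $0.3750.
With no serving limits, use only peanut butter: 50 g / 7 g = 7.143 servings × $0.40 = $2.86.

$2.86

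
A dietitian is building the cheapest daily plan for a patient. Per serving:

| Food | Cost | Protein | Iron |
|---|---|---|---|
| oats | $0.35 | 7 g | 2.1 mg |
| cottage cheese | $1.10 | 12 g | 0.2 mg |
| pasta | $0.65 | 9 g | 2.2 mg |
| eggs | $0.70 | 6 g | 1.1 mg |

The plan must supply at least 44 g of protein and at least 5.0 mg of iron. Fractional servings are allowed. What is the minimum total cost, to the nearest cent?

$2.20

Minimising a linear cost over {protein ≥ 44, iron ≥ 5.0, servings ≥ 0} — the optimum is at a vertex, using one or two foods.
oats only: max(44/7, 5.0/2.1) = 6.286 servings → $2.20.
cottage cheese only: max(44/12, 5.0/0.2) = 25 servings → $27.50.
pasta only: max(44/9, 5.0/2.2) = 4.889 servings → $3.18.
eggs only: max(44/6, 5.0/1.1) = 7.333 servings → $5.13.
oats + cottage cheese with both tight: 2.151 servings and 2.412 servings → $3.41.
oats + pasta: intersection lies outside the first quadrant.
oats + eggs: intersection lies outside the first quadrant.
cottage cheese + pasta with both tight: 2.106 servings and 2.081 servings → $3.67.
cottage cheese + eggs with both tight: 1.533 servings and 4.267 servings → $4.67.
pasta + eggs: the both-tight solution has a negative serving — not a feasible corner.
The minimum over all feasible corners is $2.20.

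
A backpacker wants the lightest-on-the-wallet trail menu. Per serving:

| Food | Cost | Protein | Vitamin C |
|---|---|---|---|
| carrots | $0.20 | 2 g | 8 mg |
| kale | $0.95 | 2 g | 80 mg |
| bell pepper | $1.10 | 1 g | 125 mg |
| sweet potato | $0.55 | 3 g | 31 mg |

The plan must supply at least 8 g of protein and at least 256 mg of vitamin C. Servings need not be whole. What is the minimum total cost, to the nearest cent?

With two linear requirements the optimum uses one or two foods; enumerate the corners.
carrots only: max(8/2, 256/8) = 32 servings → $6.40.
kale only: max(8/2, 256/80) = 4 servings → $3.80.
bell pepper only: max(8/1, 256/125) = 8 servings → $8.80.
sweet potato only: max(8/3, 256/31) = 8.258 servings → $4.54.
carrots + kale with both tight: 0.8889 servings and 3.111 servings → $3.13.
carrots + bell pepper with both tight: 3.074 servings and 1.851 servings → $2.65.
carrots + sweet potato: the both-tight solution has a negative serving — not a feasible corner.
kale + bell pepper with both targets exact would need a negative amount; discard.
kale + sweet potato with both tight: 2.921 servings and 0.7191 servings → $3.17.
bell pepper + sweet potato with both tight: 1.512 servings and 2.163 servings → $2.85.
Cheapest feasible corner: $2.65.

$2.65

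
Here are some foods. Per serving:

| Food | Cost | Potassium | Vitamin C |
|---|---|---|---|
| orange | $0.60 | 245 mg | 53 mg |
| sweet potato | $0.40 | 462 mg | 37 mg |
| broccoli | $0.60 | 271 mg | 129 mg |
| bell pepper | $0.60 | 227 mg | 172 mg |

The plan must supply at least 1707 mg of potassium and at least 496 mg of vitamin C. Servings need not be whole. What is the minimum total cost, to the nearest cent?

With two linear requirements the optimum uses one or two foods; enumerate the corners.
orange only: max(1707/245, 496/53) = 9.358 servings → $5.62.
sweet potato only: max(1707/462, 496/37) = 13.41 servings → $5.36.
broccoli only: max(1707/271, 496/129) = 6.299 servings → $3.78.
bell pepper only: max(1707/227, 496/172) = 7.52 servings → $4.51.
orange + sweet potato: the both-tight solution has a negative serving — not a feasible corner.
orange + broccoli with both tight: 4.975 servings and 1.801 servings → $4.07.
orange + bell pepper with both tight: 6.012 servings and 1.031 servings → $4.23.
sweet potato + broccoli with both tight: 1.731 servings and 3.349 servings → $2.70.
sweet potato + bell pepper with both tight: 2.547 servings and 2.336 servings → $2.42.
broccoli + bell pepper: intersection lies outside the first quadrant.
Cheapest feasible corner: $2.42.

$2.42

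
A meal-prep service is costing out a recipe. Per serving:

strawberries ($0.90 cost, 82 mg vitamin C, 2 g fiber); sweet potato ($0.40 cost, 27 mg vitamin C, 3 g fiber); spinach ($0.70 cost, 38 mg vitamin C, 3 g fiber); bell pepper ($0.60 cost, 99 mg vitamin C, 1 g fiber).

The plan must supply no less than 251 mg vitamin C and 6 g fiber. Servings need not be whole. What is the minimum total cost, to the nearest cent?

With two linear requirements the optimum uses one or two foods; enumerate the corners.
strawberries only: max(251/82, 6/2) = 3.061 servings → $2.75.
sweet potato only: max(251/27, 6/3) = 9.296 servings → $3.72.
spinach only: max(251/38, 6/3) = 6.605 servings → $4.62.
bell pepper only: max(251/99, 6/1) = 6 servings → $3.60.
strawberries + sweet potato: intersection lies outside the first quadrant.
strawberries + spinach: the both-tight solution has a negative serving — not a feasible corner.
strawberries + bell pepper with both tight: 2.957 servings and 0.08621 servings → $2.71.
sweet potato + spinach: the both-tight solution has a negative serving — not a feasible corner.
sweet potato + bell pepper with both tight: 1.27 servings and 2.189 servings → $1.82.
spinach + bell pepper with both tight: 1.324 servings and 2.027 servings → $2.14.
The minimum over all feasible corners is $1.82.

$1.82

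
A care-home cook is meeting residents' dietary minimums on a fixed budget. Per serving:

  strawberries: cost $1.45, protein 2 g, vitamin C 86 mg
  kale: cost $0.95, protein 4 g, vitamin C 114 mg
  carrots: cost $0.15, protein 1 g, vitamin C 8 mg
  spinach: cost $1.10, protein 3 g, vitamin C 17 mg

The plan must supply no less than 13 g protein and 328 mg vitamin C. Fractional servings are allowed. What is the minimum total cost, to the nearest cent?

This is a tiny linear program; its minimum lies at a vertex of the feasible set. List the vertices and price them.
strawberries only: max(13/2, 328/86) = 6.5 servings → $9.43.
kale only: max(13/4, 328/114) = 3.25 servings → $3.09.
carrots only: max(13/1, 328/8) = 41 servings → $6.15.
spinach only: max(13/3, 328/17) = 19.29 servings → $21.22.
strawberries + kale: intersection lies outside the first quadrant.
strawberries + carrots with both tight: 3.2 servings and 6.6 servings → $5.63.
strawberries + spinach with both tight: 3.406 servings and 2.062 servings → $7.21.
kale + carrots with both tight: 2.732 servings and 2.073 servings → $2.91.
kale + spinach with both tight: 2.785 servings and 0.6204 servings → $3.33.
carrots + spinach: intersection lies outside the first quadrant.
Cheapest feasible corner: $2.91.

$2.91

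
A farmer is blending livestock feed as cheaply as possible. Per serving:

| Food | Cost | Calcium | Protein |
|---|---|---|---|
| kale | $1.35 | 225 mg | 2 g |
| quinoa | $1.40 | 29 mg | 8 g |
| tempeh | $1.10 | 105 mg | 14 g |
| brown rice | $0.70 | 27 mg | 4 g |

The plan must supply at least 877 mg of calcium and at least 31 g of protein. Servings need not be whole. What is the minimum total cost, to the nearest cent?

This is a tiny linear program; its minimum lies at a vertex of the feasible set. List the vertices and price them.
kale only: max(877/225, 31/2) = 15.5 servings → $20.93.
quinoa only: max(877/29, 31/8) = 30.24 servings → $42.34.
tempeh only: max(877/105, 31/14) = 8.352 servings → $9.19.
brown rice only: max(877/27, 31/4) = 32.48 servings → $22.74.
kale + quinoa with both tight: 3.511 servings and 2.997 servings → $8.94.
kale + tempeh with both tight: 3.069 servings and 1.776 servings → $6.10.
kale + brown rice with both tight: 3.157 servings and 6.171 servings → $8.58.
quinoa + tempeh: the both-tight solution has a negative serving — not a feasible corner.
quinoa + brown rice: the both-tight solution has a negative serving — not a feasible corner.
tempeh + brown rice: the both-tight solution has a negative serving — not a feasible corner.
So the least-cost plan costs $6.10.

$6.10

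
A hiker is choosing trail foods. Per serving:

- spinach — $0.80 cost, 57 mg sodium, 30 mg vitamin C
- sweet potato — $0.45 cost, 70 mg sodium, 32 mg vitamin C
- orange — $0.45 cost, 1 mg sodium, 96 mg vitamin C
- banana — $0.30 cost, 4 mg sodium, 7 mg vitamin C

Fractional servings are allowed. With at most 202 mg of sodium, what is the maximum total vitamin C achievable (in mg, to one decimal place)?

Vitamin C per mg sodium: orange 96, banana 1.75, spinach 0.5263, sweet potato 0.4571.
With no serving limits, spend the whole sodium allowance on orange: 202 mg / 1 mg × 96 mg = 19392.0 mg.

19392.0 mg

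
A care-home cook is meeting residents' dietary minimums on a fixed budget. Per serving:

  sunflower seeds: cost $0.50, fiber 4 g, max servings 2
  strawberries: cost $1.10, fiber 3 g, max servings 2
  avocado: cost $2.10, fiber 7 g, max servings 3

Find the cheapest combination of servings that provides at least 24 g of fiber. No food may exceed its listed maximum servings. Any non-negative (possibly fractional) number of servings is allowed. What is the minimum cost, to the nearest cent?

$5.80

Cost per g of fiber: sunflower seeds $0.1250, avocado $0.3000, strawberries $0.3667.
Take 2 servings of sunflower seeds: +8.0 g fiber for $1.00 (total $1.00, still need 16.0 g).
Take 2.286 servings of avocado: +16.0 g fiber for $4.80 (total $5.80, still need 0.0 g).
Filling from the cheapest source first is optimal under one linear minimum: $5.80.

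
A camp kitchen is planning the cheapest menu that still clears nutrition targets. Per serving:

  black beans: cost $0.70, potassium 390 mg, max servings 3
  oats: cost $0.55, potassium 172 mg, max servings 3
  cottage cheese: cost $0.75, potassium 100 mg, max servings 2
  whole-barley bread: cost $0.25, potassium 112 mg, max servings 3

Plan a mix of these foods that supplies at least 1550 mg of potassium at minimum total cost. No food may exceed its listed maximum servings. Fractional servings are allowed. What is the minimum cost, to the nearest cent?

Cost per mg of potassium: black beans $0.0018, whole-barley bread $0.0022, oats $0.0032, cottage cheese $0.0075.
Take 3 servings of black beans: +1170.0 mg potassium for $2.10 (total $2.10, still need 380.0 mg).
Take 3 servings of whole-barley bread: +336.0 mg potassium for $0.75 (total $2.85, still need 44.0 mg).
Take 0.2558 servings of oats: +44.0 mg potassium for $0.14 (total $2.99, still need 0.0 mg).
Greedy by cheapest-per-mg is optimal for a single linear constraint, so the minimum cost is $2.99.

$2.99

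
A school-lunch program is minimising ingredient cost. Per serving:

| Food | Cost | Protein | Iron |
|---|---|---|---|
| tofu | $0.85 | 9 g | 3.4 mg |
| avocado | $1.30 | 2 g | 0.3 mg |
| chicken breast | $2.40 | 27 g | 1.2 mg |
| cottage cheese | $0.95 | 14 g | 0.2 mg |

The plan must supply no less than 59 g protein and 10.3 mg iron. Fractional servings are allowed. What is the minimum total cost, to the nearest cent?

A basic optimal solution has at most two foods positive. Try each food alone and each pair with both targets met exactly.
tofu only: max(59/9, 10.3/3.4) = 6.556 servings → $5.57.
avocado only: max(59/2, 10.3/0.3) = 34.33 servings → $44.63.
chicken breast only: max(59/27, 10.3/1.2) = 8.583 servings → $20.60.
cottage cheese only: max(59/14, 10.3/0.2) = 51.5 servings → $48.92.
tofu + avocado with both tight: 0.7073 servings and 26.32 servings → $34.81.
tofu + chicken breast with both tight: 2.559 servings and 1.332 servings → $5.37.
tofu + cottage cheese with both tight: 2.891 servings and 2.356 servings → $4.70.
avocado + chicken breast: intersection lies outside the first quadrant.
avocado + cottage cheese: the both-tight solution has a negative serving — not a feasible corner.
chicken breast + cottage cheese with both targets exact would need a negative amount; discard.
So the least-cost plan costs $4.70.

$4.70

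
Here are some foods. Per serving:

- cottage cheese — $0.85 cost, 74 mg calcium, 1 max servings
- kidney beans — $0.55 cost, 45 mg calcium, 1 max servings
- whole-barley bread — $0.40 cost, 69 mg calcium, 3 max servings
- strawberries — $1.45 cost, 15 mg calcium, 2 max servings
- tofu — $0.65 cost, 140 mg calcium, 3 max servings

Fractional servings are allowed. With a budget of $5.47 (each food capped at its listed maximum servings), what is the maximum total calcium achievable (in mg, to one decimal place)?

755.5 mg

Calcium per dollar: tofu 215.4, whole-barley bread 172.5, cottage cheese 87.06, kidney beans 81.82, strawberries 10.34.
Take 3 servings of tofu: spends $1.95, +420.0 mg calcium (running total 420.0 mg).
Take 3 servings of whole-barley bread: spends $1.20, +207.0 mg calcium (running total 627.0 mg).
Take 1 serving of cottage cheese: spends $0.85, +74.0 mg calcium (running total 701.0 mg).
Take 1 serving of kidney beans: spends $0.55, +45.0 mg calcium (running total 746.0 mg).
Take 0.6345 servings of strawberries: spends $0.92, +9.5 mg calcium (running total 755.5 mg).
Filling greedily by calcium-per-dollar is optimal for one linear limit, giving 755.5 mg.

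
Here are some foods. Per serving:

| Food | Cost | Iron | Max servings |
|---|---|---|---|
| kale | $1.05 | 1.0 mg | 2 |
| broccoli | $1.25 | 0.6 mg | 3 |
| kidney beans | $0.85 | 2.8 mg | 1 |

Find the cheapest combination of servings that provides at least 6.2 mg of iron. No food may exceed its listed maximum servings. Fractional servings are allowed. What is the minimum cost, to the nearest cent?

$5.87

Cost per mg of iron: kidney beans $0.3036, kale $1.0500, broccoli $2.0833.
Take 1 serving of kidney beans: +2.8 mg iron for $0.85 (total $0.85, still need 3.4 mg).
Take 2 servings of kale: +2.0 mg iron for $2.10 (total $2.95, still need 1.4 mg).
Take 2.333 servings of broccoli: +1.4 mg iron for $2.92 (total $5.87, still need 0.0 mg).
Filling from the cheapest source first is optimal under one linear minimum: $5.87.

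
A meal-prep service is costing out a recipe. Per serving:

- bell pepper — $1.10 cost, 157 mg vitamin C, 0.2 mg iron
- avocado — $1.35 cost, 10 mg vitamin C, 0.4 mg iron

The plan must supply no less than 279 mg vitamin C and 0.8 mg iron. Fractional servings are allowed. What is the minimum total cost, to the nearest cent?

$3.42

With two linear requirements the optimum uses one or two foods; enumerate the corners.
bell pepper only: max(279/157, 0.8/0.2) = 4 servings → $4.40.
avocado only: max(279/10, 0.8/0.4) = 27.9 servings → $37.66.
bell pepper + avocado with both tight: 1.704 servings and 1.148 servings → $3.42.
Cheapest feasible corner: $3.42.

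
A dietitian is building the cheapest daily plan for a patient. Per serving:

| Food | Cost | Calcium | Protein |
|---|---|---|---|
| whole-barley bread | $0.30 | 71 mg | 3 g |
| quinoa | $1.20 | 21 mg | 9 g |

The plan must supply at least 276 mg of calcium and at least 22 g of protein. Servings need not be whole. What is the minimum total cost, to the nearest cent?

$2.20

Check every corner: each single food scaled to meet both minima, and each pair solved so both constraints bind.
whole-barley bread only: max(276/71, 22/3) = 7.333 servings → $2.20.
quinoa only: max(276/21, 22/9) = 13.14 servings → $15.77.
whole-barley bread + quinoa with both tight: 3.51 servings and 1.274 servings → $2.58.
The minimum over all feasible corners is $2.20.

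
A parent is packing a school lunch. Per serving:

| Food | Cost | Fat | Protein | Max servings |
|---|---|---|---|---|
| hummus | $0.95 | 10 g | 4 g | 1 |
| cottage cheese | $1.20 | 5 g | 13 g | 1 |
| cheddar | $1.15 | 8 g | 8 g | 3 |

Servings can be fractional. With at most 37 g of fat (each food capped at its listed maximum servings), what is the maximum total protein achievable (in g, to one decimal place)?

Protein per g fat: cottage cheese 2.6, cheddar 1, hummus 0.4.
Take 1 serving of cottage cheese: uses 5 g fat, +13.0 g protein (running total 13.0 g).
Take 3 servings of cheddar: uses 24 g fat, +24.0 g protein (running total 37.0 g).
Take 0.8 servings of hummus: uses 8 g fat, +3.2 g protein (running total 40.2 g).
Filling greedily by protein-per-g fat is optimal for one linear limit, giving 40.2 g.

40.2 g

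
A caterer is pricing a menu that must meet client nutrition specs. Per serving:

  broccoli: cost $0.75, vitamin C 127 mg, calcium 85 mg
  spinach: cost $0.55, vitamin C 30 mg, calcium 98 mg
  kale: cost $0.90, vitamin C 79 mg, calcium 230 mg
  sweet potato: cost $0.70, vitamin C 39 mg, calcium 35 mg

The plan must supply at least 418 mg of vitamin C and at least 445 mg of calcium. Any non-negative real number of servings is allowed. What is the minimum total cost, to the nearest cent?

$2.87

A basic optimal solution has at most two foods positive. Try each food alone and each pair with both targets met exactly.
broccoli only: max(418/127, 445/85) = 5.235 servings → $3.93.
spinach only: max(418/30, 445/98) = 13.93 servings → $7.66.
kale only: max(418/79, 445/230) = 5.291 servings → $4.76.
sweet potato only: max(418/39, 445/35) = 12.71 servings → $8.90.
broccoli + spinach with both tight: 2.79 servings and 2.121 servings → $3.26.
broccoli + kale with both tight: 2.711 servings and 0.9329 servings → $2.87.
broccoli + sweet potato: intersection lies outside the first quadrant.
spinach + kale with both targets exact would need a negative amount; discard.
spinach + sweet potato with both tight: 0.983 servings and 9.962 servings → $7.51.
kale + sweet potato with both tight: 0.4392 servings and 9.828 servings → $7.28.
The minimum over all feasible corners is $2.87.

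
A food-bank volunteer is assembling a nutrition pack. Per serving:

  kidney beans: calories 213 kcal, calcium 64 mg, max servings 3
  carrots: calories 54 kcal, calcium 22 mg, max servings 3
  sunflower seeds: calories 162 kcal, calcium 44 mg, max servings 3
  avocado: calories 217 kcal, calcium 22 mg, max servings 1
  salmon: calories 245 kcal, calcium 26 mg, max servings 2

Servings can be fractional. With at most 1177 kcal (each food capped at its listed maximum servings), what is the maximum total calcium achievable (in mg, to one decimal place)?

Calcium per kcal: carrots 0.4074, kidney beans 0.3005, sunflower seeds 0.2716, salmon 0.1061, avocado 0.1014.
Take 3 servings of carrots: uses 162 kcal, +66.0 mg calcium (running total 66.0 mg).
Take 3 servings of kidney beans: uses 639 kcal, +192.0 mg calcium (running total 258.0 mg).
Take 2.321 servings of sunflower seeds: uses 376 kcal, +102.1 mg calcium (running total 360.1 mg).
Greedy by best ratio exhausts the calories allowance optimally: 360.1 mg.

360.1 mg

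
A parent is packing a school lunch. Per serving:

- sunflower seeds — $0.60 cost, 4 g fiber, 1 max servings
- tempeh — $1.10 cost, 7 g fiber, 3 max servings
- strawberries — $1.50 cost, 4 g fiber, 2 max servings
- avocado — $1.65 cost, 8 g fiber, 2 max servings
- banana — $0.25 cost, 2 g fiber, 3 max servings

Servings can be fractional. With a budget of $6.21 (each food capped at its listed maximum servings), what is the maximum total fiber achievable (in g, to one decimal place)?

38.6 g

Fiber per dollar: banana 8, sunflower seeds 6.667, tempeh 6.364, avocado 4.848, strawberries 2.667.
Take 3 servings of banana: spends $0.75, +6.0 g fiber (running total 6.0 g).
Take 1 serving of sunflower seeds: spends $0.60, +4.0 g fiber (running total 10.0 g).
Take 3 servings of tempeh: spends $3.30, +21.0 g fiber (running total 31.0 g).
Take 0.9455 servings of avocado: spends $1.56, +7.6 g fiber (running total 38.6 g).
Filling greedily by fiber-per-dollar is optimal for one linear limit, giving 38.6 g.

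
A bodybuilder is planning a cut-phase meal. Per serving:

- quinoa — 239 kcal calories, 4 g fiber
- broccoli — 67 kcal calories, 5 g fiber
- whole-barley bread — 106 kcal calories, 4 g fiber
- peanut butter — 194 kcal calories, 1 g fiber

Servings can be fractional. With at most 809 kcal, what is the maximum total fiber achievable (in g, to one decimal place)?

60.4 g

Fiber per kcal: broccoli 0.07463, whole-barley bread 0.03774, quinoa 0.01674, peanut butter 0.005155.
With no serving limits, spend the whole calories allowance on broccoli: 809 kcal / 67 kcal × 5 g = 60.4 g.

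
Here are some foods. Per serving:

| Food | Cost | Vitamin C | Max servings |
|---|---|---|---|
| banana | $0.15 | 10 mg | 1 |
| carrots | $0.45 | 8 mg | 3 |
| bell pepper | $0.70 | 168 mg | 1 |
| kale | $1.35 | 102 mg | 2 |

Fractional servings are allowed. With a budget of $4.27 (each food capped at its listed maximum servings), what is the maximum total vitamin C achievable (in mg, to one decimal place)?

Vitamin C per dollar: bell pepper 240, kale 75.56, banana 66.67, carrots 17.78.
Take 1 serving of bell pepper: spends $0.70, +168.0 mg vitamin C (running total 168.0 mg).
Take 2 servings of kale: spends $2.70, +204.0 mg vitamin C (running total 372.0 mg).
Take 1 serving of banana: spends $0.15, +10.0 mg vitamin C (running total 382.0 mg).
Take 1.6 servings of carrots: spends $0.72, +12.8 mg vitamin C (running total 394.8 mg).
Filling greedily by vitamin C-per-dollar is optimal for one linear limit, giving 394.8 mg.

394.8 mg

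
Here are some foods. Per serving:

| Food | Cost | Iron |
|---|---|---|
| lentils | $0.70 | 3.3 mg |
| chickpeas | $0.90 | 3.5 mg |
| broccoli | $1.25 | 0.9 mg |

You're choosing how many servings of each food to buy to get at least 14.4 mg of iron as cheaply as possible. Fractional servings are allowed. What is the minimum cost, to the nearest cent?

$3.05

Cost per mg of iron: lentils $0.2121, chickpeas $0.2571, broccoli $1.3889.
With no serving limits, use only lentils: 14.4 mg / 3.3 mg = 4.364 servings × $0.70 = $3.05.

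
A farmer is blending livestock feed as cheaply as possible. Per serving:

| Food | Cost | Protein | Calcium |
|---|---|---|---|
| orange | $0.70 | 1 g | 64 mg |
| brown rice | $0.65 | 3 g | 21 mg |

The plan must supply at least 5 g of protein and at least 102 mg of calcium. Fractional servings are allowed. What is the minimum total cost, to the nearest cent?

$1.65

For a min-cost LP with two ≥-constraints, a basic feasible solution has at most two positive variables.
orange only: max(5/1, 102/64) = 5 servings → $3.50.
brown rice only: max(5/3, 102/21) = 4.857 servings → $3.16.
orange + brown rice with both tight: 1.175 servings and 1.275 servings → $1.65.
So the least-cost plan costs $1.65.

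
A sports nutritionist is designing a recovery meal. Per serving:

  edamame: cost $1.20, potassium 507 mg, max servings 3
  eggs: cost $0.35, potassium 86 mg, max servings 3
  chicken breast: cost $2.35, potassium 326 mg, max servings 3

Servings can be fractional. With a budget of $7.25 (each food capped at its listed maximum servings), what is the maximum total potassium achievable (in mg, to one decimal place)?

Potassium per dollar: edamame 422.5, eggs 245.7, chicken breast 138.7.
Take 3 servings of edamame: spends $3.60, +1521.0 mg potassium (running total 1521.0 mg).
Take 3 servings of eggs: spends $1.05, +258.0 mg potassium (running total 1779.0 mg).
Take 1.106 servings of chicken breast: spends $2.60, +360.7 mg potassium (running total 2139.7 mg).
Filling greedily by potassium-per-dollar is optimal for one linear limit, giving 2139.7 mg.

2139.7 mg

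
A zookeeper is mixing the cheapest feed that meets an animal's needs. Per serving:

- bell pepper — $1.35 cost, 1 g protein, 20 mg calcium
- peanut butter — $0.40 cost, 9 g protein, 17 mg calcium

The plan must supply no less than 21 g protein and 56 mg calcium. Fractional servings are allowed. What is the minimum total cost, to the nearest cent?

$1.32

The cheapest plan sits at a corner of the feasible region — with two constraints it uses at most two foods.
bell pepper only: max(21/1, 56/20) = 21 servings → $28.35.
peanut butter only: max(21/9, 56/17) = 3.294 servings → $1.32.
bell pepper + peanut butter with both tight: 0.9018 servings and 2.233 servings → $2.11.
So the least-cost plan costs $1.32.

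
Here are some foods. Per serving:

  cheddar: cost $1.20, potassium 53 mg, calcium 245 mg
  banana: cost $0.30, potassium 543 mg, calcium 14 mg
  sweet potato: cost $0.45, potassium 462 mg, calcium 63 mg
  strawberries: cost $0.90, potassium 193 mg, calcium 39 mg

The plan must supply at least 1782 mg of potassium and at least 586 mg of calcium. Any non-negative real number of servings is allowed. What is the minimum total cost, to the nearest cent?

Minimising a linear cost over {potassium ≥ 1782, calcium ≥ 586, servings ≥ 0} — the optimum is at a vertex, using one or two foods.
cheddar only: max(1782/53, 586/245) = 33.62 servings → $40.35.
banana only: max(1782/543, 586/14) = 41.86 servings → $12.56.
sweet potato only: max(1782/462, 586/63) = 9.302 servings → $4.19.
strawberries only: max(1782/193, 586/39) = 15.03 servings → $13.52.
cheddar + banana with both tight: 2.217 servings and 3.065 servings → $3.58.
cheddar + sweet potato with both tight: 1.443 servings and 3.692 servings → $3.39.
cheddar + strawberries with both tight: 0.9642 servings and 8.968 servings → $9.23.
banana + sweet potato with both targets exact would need a negative amount; discard.
banana + strawberries: the both-tight solution has a negative serving — not a feasible corner.
sweet potato + strawberries: the both-tight solution has a negative serving — not a feasible corner.
The minimum over all feasible corners is $3.39.

$3.39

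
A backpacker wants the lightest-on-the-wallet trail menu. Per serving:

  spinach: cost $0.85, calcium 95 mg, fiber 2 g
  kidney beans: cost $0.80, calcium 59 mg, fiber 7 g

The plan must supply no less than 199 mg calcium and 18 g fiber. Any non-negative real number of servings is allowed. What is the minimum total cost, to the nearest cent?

$2.43

This is a tiny linear program; its minimum lies at a vertex of the feasible set. List the vertices and price them.
spinach only: max(199/95, 18/2) = 9 servings → $7.65.
kidney beans only: max(199/59, 18/7) = 3.373 servings → $2.70.
spinach + kidney beans with both tight: 0.6051 servings and 2.399 servings → $2.43.
Cheapest feasible corner: $2.43.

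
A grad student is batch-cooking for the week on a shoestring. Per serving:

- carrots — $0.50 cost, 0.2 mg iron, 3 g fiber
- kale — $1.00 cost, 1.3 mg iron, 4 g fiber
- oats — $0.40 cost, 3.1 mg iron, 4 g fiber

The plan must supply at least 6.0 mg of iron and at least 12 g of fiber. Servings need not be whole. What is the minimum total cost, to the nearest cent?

carrots only: max(6.0/0.2, 12/3) = 30 servings → $15.00.
kale only: max(6.0/1.3, 12/4) = 4.615 servings → $4.62.
oats only: max(6.0/3.1, 12/4) = 3 servings → $1.20.
carrots + kale: intersection lies outside the first quadrant.
carrots + oats with both tight: 1.553 servings and 1.835 servings → $1.51.
kale + oats with both tight: 1.833 servings and 1.167 servings → $2.30.
Cheapest feasible corner: $1.20.

$1.20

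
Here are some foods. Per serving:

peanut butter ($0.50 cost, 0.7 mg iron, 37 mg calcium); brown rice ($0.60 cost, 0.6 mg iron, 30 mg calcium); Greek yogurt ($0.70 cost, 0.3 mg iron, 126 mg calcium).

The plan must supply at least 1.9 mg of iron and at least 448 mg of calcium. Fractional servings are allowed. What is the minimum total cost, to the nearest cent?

$2.89

The cheapest plan sits at a corner of the feasible region — with two constraints it uses at most two foods.
peanut butter only: max(1.9/0.7, 448/37) = 12.11 servings → $6.05.
brown rice only: max(1.9/0.6, 448/30) = 14.93 servings → $8.96.
Greek yogurt only: max(1.9/0.3, 448/126) = 6.333 servings → $4.43.
peanut butter + brown rice: the both-tight solution has a negative serving — not a feasible corner.
peanut butter + Greek yogurt with both tight: 1.362 servings and 3.156 servings → $2.89.
brown rice + Greek yogurt with both tight: 1.577 servings and 3.18 servings → $3.17.
Cheapest feasible corner: $2.89.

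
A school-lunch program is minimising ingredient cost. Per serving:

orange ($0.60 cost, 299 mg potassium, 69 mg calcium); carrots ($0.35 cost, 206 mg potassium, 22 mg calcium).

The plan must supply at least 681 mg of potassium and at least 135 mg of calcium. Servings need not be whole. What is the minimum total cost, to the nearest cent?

$1.31

Compare the cost at each extreme point of the feasible region.
orange only: max(681/299, 135/69) = 2.278 servings → $1.37.
carrots only: max(681/206, 135/22) = 6.136 servings → $2.15.
orange + carrots with both tight: 1.68 servings and 0.8675 servings → $1.31.
The minimum over all feasible corners is $1.31.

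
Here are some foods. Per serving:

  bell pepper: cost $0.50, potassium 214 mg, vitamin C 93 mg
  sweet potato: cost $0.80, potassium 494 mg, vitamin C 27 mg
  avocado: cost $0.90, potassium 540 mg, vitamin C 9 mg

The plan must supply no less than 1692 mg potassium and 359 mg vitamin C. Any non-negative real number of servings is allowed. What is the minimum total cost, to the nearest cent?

For a min-cost LP with two ≥-constraints, a basic feasible solution has at most two positive variables.
bell pepper only: max(1692/214, 359/93) = 7.907 servings → $3.95.
sweet potato only: max(1692/494, 359/27) = 13.3 servings → $10.64.
avocado only: max(1692/540, 359/9) = 39.89 servings → $35.90.
bell pepper + sweet potato with both tight: 3.278 servings and 2.005 servings → $3.24.
bell pepper + avocado with both tight: 3.699 servings and 1.667 servings → $3.35.
sweet potato + avocado: the both-tight solution has a negative serving — not a feasible corner.
So the least-cost plan costs $3.24.

$3.24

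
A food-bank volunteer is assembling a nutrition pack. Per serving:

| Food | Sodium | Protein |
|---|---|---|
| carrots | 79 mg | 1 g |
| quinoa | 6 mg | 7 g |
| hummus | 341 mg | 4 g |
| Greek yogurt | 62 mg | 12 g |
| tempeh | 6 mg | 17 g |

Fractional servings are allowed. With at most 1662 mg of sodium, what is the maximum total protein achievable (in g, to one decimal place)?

4709.0 g

Protein per mg sodium: tempeh 2.833, quinoa 1.167, Greek yogurt 0.1935, carrots 0.01266, hummus 0.01173.
With no serving limits, spend the whole sodium allowance on tempeh: 1662 mg / 6 mg × 17 g = 4709.0 g.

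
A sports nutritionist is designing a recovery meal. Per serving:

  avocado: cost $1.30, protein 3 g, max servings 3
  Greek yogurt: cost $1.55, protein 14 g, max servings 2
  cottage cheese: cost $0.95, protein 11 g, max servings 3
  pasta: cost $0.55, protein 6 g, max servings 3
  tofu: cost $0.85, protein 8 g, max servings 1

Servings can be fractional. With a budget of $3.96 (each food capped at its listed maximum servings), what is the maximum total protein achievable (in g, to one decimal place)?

45.1 g

Protein per dollar: cottage cheese 11.58, pasta 10.91, tofu 9.412, Greek yogurt 9.032, avocado 2.308.
Take 3 servings of cottage cheese: spends $2.85, +33.0 g protein (running total 33.0 g).
Take 2.018 servings of pasta: spends $1.11, +12.1 g protein (running total 45.1 g).
Filling greedily by protein-per-dollar is optimal for one linear limit, giving 45.1 g.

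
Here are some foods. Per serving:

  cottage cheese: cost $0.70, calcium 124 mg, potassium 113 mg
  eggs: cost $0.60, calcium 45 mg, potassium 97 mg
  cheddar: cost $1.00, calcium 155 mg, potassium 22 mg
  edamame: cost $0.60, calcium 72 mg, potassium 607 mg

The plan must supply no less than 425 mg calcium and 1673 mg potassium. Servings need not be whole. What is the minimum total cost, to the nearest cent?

Compare the cost at each extreme point of the feasible region.
cottage cheese only: max(425/124, 1673/113) = 14.81 servings → $10.36.
eggs only: max(425/45, 1673/97) = 17.25 servings → $10.35.
cheddar only: max(425/155, 1673/22) = 76.05 servings → $76.05.
edamame only: max(425/72, 1673/607) = 5.903 servings → $3.54.
cottage cheese + eggs with both targets exact would need a negative amount; discard.
cottage cheese + cheddar: the both-tight solution has a negative serving — not a feasible corner.
cottage cheese + edamame with both tight: 2.048 servings and 2.375 servings → $2.86.
eggs + cheddar: intersection lies outside the first quadrant.
eggs + edamame with both tight: 6.764 servings and 1.675 servings → $5.06.
cheddar + edamame with both tight: 1.487 servings and 2.702 servings → $3.11.
Cheapest feasible corner: $2.86.

$2.86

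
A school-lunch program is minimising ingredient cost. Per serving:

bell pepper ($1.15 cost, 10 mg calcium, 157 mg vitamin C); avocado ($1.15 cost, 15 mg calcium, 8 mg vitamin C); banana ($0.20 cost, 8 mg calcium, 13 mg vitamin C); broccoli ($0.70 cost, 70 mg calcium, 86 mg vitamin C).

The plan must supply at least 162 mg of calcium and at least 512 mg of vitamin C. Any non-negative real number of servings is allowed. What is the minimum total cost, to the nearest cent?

Two binding constraints pin down two serving amounts, so the optimal mix uses at most two foods. The candidates are each food alone (scaled to the tighter of calcium/vitamin C) and each pair with both constraints tight.
bell pepper only: max(162/10, 512/157) = 16.2 servings → $18.63.
avocado only: max(162/15, 512/8) = 64 servings → $73.60.
banana only: max(162/8, 512/13) = 39.38 servings → $7.88.
broccoli only: max(162/70, 512/86) = 5.953 servings → $4.17.
bell pepper + avocado with both tight: 2.806 servings and 8.929 servings → $13.50.
bell pepper + banana with both tight: 1.767 servings and 18.04 servings → $5.64.
bell pepper + broccoli with both tight: 2.163 servings and 2.005 servings → $3.89.
avocado + banana: intersection lies outside the first quadrant.
avocado + broccoli: the both-tight solution has a negative serving — not a feasible corner.
banana + broccoli with both targets exact would need a negative amount; discard.
Cheapest feasible corner: $3.89.

$3.89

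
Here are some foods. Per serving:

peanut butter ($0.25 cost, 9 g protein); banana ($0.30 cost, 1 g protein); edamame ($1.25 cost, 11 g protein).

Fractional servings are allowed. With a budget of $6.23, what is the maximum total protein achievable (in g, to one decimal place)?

Protein per dollar: peanut butter 36, edamame 8.8, banana 3.333.
With no serving limits, spend the whole cost allowance on peanut butter: $6.23 / $0.25 × 9 g = 224.3 g.

224.3 g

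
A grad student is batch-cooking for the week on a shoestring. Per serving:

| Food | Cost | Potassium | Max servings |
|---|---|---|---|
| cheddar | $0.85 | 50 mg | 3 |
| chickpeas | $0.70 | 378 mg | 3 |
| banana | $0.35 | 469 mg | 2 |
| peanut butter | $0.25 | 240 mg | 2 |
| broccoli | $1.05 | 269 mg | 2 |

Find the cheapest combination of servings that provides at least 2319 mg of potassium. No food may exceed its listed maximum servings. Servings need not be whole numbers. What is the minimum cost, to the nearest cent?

Cost per mg of potassium: banana $0.0007, peanut butter $0.0010, chickpeas $0.0019, broccoli $0.0039, cheddar $0.0170.
Take 2 servings of banana: +938.0 mg potassium for $0.70 (total $0.70, still need 1381.0 mg).
Take 2 servings of peanut butter: +480.0 mg potassium for $0.50 (total $1.20, still need 901.0 mg).
Take 2.384 servings of chickpeas: +901.0 mg potassium for $1.67 (total $2.87, still need 0.0 mg).
Greedy by cheapest-per-mg is optimal for a single linear constraint, so the minimum cost is $2.87.

$2.87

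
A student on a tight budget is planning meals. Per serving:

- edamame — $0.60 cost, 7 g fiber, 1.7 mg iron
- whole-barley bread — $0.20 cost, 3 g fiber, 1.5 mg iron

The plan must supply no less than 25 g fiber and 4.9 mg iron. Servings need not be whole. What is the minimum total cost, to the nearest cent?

Check every corner: each single food scaled to meet both minima, and each pair solved so both constraints bind.
edamame only: max(25/7, 4.9/1.7) = 3.571 servings → $2.14.
whole-barley bread only: max(25/3, 4.9/1.5) = 8.333 servings → $1.67.
edamame + whole-barley bread with both targets exact would need a negative amount; discard.
So the least-cost plan costs $1.67.

$1.67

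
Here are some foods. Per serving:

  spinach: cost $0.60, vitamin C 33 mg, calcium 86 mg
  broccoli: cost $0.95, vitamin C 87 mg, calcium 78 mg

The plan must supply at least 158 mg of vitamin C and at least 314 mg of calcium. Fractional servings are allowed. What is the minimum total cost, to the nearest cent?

$2.46

spinach only: max(158/33, 314/86) = 4.788 servings → $2.87.
broccoli only: max(158/87, 314/78) = 4.026 servings → $3.82.
spinach + broccoli with both tight: 3.055 servings and 0.6573 servings → $2.46.
So the least-cost plan costs $2.46.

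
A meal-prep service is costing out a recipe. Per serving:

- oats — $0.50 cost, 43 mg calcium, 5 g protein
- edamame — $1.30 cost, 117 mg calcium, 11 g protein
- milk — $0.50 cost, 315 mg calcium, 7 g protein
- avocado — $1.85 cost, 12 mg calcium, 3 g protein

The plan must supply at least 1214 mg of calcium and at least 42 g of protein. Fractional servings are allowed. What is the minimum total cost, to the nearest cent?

Minimising a linear cost over {calcium ≥ 1214, protein ≥ 42, servings ≥ 0} — the optimum is at a vertex, using one or two foods.
oats only: max(1214/43, 42/5) = 28.23 servings → $14.12.
edamame only: max(1214/117, 42/11) = 10.38 servings → $13.49.
milk only: max(1214/315, 42/7) = 6 servings → $3.00.
avocado only: max(1214/12, 42/3) = 101.2 servings → $187.16.
oats + edamame: the both-tight solution has a negative serving — not a feasible corner.
oats + milk with both tight: 3.714 servings and 3.347 servings → $3.53.
oats + avocado: the both-tight solution has a negative serving — not a feasible corner.
edamame + milk with both tight: 1.788 servings and 3.19 servings → $3.92.
edamame + avocado: the both-tight solution has a negative serving — not a feasible corner.
milk + avocado with both tight: 3.645 servings and 5.496 servings → $11.99.
The minimum over all feasible corners is $3.00.

$3.00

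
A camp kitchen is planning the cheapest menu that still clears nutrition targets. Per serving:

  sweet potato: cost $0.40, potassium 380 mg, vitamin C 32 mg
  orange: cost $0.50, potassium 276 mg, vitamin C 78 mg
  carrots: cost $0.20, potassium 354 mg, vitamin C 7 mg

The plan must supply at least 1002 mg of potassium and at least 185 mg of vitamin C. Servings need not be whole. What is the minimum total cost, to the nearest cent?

sweet potato only: max(1002/380, 185/32) = 5.781 servings → $2.31.
orange only: max(1002/276, 185/78) = 3.63 servings → $1.82.
carrots only: max(1002/354, 185/7) = 26.43 servings → $5.29.
sweet potato + orange with both tight: 1.302 servings and 1.838 servings → $1.44.
sweet potato + carrots: the both-tight solution has a negative serving — not a feasible corner.
orange + carrots with both tight: 2.277 servings and 1.055 servings → $1.35.
So the least-cost plan costs $1.35.

$1.35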